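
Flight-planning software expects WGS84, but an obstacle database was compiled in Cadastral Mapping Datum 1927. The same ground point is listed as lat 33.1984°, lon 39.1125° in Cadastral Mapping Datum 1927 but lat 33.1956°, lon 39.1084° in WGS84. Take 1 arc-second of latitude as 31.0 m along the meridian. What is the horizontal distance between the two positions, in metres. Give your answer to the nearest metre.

494 m

Δφ = 33.1956° − 33.1984° = -0.0028°; Δλ = 39.1084° − 39.1125° = -0.0041°.
1° of latitude = 3600 × 31.00 = 111600 m.
ΔN = Δφ × 111600 = -312.5 m; ΔE = Δλ × 111600 × cos(33.1984°) = -0.0041 × 111600 × 0.836780 = -382.9 m.
Distance = √(ΔE² + ΔN²) = √((-382.9)² + (-312.5)²) = 494.2 m.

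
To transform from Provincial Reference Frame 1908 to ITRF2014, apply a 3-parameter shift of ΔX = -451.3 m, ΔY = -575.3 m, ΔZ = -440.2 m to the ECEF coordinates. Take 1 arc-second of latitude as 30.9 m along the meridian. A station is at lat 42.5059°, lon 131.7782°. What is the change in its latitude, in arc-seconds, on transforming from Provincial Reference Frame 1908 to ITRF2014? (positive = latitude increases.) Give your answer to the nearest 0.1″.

sin φ = 0.675666, cos φ = 0.737208, sin λ = 0.745730, cos λ = -0.666249.
North component: ΔN = −sin φ cos λ·ΔX − sin φ sin λ·ΔY + cos φ·ΔZ = −(0.675666)(-0.666249)(-451.3) − (0.675666)(0.745730)(-575.3) + (0.737208)(-440.2) = -237.80 m.
1° of latitude spans 3600 × 30.90 = 111240 m, so Δφ = -237.80 / 111240 × 3600 = -7.696″.

Δφ = -7.7″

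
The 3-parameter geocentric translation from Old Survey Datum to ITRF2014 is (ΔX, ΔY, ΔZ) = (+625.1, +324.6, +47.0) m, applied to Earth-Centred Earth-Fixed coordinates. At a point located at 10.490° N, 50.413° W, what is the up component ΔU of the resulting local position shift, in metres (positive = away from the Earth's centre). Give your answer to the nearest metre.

The local up (radial) axis is (cos φ cos λ, cos φ sin λ, sin φ), giving ΔU = 391.687 − 245.975 + 8.557 = 154.27 m.

ΔU = 154 m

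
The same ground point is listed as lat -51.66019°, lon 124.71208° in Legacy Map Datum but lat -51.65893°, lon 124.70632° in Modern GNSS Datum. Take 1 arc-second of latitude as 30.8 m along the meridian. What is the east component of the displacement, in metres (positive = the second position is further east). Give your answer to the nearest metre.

ΔE = -396 m

Δφ = -51.65893° − -51.66019° = +0.00126°; Δλ = 124.70632° − 124.71208° = -0.00576°.
1° of latitude = 3600 × 30.80 = 110880 m.
ΔN = Δφ × 110880 = 139.7 m; ΔE = Δλ × 110880 × cos(-51.66019°) = -0.00576 × 110880 × 0.620324 = -396.2 m.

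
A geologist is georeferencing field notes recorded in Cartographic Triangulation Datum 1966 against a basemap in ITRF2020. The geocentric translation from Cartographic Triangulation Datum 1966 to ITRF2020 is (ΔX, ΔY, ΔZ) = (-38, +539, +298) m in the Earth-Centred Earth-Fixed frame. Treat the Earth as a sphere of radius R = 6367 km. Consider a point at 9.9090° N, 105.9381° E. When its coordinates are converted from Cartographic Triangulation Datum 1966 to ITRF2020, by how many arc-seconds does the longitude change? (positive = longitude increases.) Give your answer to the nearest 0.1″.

Δλ = -3.7″

sin φ = 0.172084, cos φ = 0.985082, sin λ = 0.961559, cos λ = -0.274599.
East component: ΔE = −sin λ·ΔX + cos λ·ΔY = −(0.961559)(-38) + (-0.274599)(539) = -111.47 m.
1° of latitude spans πR/180 = 111125 m; at latitude φ, 1° of longitude spans that × cos φ = 109467.4 m, so Δλ = -111.47 / 109467.4 × 3600 = -3.666″.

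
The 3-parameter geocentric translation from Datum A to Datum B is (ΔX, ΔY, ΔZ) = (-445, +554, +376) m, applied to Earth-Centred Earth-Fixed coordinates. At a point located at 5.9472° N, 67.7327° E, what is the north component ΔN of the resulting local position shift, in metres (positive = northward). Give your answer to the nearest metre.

ΔN = 338 m

At φ = 5.9472°, λ = 67.7327°: sin φ = 0.103612, cos φ = 0.994618, sin λ = 0.925426, cos λ = 0.378928.
ΔN = −sin φ cos λ·ΔX − sin φ sin λ·ΔY + cos φ·ΔZ = −(0.103612)(0.378928)(-445) − (0.103612)(0.925426)(554) + (0.994618)(376) = 338.33 m.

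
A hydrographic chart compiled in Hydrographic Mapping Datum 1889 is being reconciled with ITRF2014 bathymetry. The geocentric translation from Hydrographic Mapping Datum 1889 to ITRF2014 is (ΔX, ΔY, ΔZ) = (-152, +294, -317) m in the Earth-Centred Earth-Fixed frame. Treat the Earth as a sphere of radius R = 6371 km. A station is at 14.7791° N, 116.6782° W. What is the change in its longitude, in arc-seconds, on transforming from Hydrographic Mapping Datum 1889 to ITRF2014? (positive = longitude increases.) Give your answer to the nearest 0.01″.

sin φ = 0.255093, cos φ = 0.966917, sin λ = -0.893542, cos λ = -0.448979.
East component: ΔE = −sin λ·ΔX + cos λ·ΔY = −(-0.893542)(-152) + (-0.448979)(294) = -267.82 m.
1° of latitude spans πR/180 = 111195 m; at latitude φ, 1° of longitude spans that × cos φ = 107516.2 m, so Δλ = -267.82 / 107516.2 × 3600 = -8.967″.

Δλ = -8.97″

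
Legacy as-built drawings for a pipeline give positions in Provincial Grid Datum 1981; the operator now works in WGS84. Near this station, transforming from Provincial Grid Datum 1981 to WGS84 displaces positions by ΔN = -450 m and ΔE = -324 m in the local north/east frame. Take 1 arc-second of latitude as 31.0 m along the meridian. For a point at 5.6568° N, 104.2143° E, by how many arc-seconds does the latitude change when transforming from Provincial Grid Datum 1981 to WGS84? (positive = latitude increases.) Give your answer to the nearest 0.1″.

Δφ = -14.5″

1″ of latitude = 31.00 m, so Δφ = -450.0 / 31.00 = -14.516″.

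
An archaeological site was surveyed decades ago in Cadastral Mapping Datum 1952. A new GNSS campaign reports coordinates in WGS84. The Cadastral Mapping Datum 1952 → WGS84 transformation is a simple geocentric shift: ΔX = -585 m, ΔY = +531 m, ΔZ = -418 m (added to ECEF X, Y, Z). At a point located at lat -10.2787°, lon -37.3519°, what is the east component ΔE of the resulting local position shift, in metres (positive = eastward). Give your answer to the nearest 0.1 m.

At φ = -10.2787°, λ = -37.3519°: sin φ = -0.178436, cos φ = 0.983951, sin λ = -0.606709, cos λ = 0.794924.
ΔE = −sin λ·ΔX + cos λ·ΔY = −(-0.606709)·(-585) + (0.794924)·(531) = 67.18 m.

ΔE = 67.2 m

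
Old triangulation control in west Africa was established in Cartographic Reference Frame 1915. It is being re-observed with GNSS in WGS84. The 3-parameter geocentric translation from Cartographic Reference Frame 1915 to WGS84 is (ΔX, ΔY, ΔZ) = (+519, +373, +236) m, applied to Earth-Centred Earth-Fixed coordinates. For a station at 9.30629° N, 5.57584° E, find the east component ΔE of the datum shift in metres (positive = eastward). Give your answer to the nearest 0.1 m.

ΔE = 320.8 m

The local east axis at (φ, λ) is (−sin λ, cos λ, 0), so ΔE = −sin(5.57584°)·519 + cos(5.57584°)·373 = 320.81 m.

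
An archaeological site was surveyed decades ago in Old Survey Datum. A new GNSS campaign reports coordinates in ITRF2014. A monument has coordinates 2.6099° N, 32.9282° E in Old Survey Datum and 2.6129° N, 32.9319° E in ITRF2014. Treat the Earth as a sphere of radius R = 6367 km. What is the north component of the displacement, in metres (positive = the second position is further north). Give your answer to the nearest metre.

Δφ = 2.6129° − 2.6099° = +0.0030°; Δλ = 32.9319° − 32.9282° = +0.0037°.
1° along a meridian = πR/180 = 111125 m.
ΔN = Δφ × 111125 = 333.4 m; ΔE = Δλ × 111125 × cos(2.6099°) = +0.0037 × 111125 × 0.998963 = 410.7 m.

ΔN = 333 m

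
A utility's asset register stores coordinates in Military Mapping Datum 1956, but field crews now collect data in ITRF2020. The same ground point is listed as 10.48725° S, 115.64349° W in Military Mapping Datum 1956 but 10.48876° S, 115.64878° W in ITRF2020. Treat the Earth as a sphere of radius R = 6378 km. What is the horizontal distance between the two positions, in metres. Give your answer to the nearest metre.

603 m

Δφ = -10.48876° − -10.48725° = -0.00151°; Δλ = -115.64878° − -115.64349° = -0.00529°.
1° along a meridian = πR/180 = 111317 m.
ΔN = Δφ × 111317 = -168.1 m; ΔE = Δλ × 111317 × cos(-10.48725°) = -0.00529 × 111317 × 0.983295 = -579.0 m.
Distance = √(ΔE² + ΔN²) = √((-579.0)² + (-168.1)²) = 602.9 m.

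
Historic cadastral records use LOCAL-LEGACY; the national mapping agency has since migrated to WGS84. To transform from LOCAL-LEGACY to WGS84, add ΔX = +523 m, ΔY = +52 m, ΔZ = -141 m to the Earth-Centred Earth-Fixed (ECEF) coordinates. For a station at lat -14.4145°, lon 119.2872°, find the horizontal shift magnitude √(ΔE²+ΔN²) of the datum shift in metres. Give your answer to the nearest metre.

At φ = -14.4145°, λ = 119.2872°: sin φ = -0.248935, cos φ = 0.968520, sin λ = 0.872179, cos λ = -0.489188.
ΔE = −sin λ·ΔX + cos λ·ΔY = −(0.872179)·(523) + (-0.489188)·(52) = -481.59 m.
ΔN = −sin φ cos λ·ΔX − sin φ sin λ·ΔY + cos φ·ΔZ = −(-0.248935)(-0.489188)(523) − (-0.248935)(0.872179)(52) + (0.968520)(-141) = -188.96 m.
Horizontal magnitude = √(ΔE² + ΔN²) = √((-481.59)² + (-188.96)²) = 517.33 m.

517 m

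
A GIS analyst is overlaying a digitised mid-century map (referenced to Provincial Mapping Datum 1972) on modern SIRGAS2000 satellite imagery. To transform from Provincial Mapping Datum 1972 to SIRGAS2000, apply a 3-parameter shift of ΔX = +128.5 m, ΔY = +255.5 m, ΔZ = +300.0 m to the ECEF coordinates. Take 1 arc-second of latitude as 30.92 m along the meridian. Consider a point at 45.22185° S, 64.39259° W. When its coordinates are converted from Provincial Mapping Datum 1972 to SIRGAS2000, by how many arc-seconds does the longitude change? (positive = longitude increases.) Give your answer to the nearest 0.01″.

Δλ = 10.39″

sin φ = -0.709839, cos φ = 0.704364, sin λ = -0.901777, cos λ = 0.432202.
East component: ΔE = −sin λ·ΔX + cos λ·ΔY = −(-0.901777)(128.5) + (0.432202)(255.5) = 226.31 m.
1° of latitude spans 3600 × 30.92 = 111312 m; at latitude φ, 1° of longitude spans that × cos φ = 78404.1 m, so Δλ = 226.31 / 78404.1 × 3600 = 10.391″.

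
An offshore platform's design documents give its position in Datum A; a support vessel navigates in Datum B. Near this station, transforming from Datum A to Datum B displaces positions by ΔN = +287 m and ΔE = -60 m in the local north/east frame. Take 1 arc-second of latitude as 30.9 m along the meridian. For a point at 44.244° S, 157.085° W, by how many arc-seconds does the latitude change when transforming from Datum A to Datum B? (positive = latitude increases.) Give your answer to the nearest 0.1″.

1″ of latitude = 30.90 m, so Δφ = 287.0 / 30.90 = 9.288″.

Δφ = 9.3″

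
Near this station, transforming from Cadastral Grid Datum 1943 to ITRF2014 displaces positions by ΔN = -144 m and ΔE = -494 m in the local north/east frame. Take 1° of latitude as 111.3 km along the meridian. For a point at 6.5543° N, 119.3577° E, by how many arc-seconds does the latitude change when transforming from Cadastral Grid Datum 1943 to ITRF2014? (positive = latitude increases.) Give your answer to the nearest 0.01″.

1° of latitude = 111.3 km, so Δφ = -144.0 / 111300 = -0.0012938° = -4.658″.

Δφ = -4.66″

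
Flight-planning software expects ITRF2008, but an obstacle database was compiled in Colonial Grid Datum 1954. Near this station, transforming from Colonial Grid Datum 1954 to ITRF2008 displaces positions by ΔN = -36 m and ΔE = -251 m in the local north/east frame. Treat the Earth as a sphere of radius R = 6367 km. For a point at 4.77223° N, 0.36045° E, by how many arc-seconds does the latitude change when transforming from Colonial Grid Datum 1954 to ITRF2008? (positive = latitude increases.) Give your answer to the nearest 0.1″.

On a sphere of radius R, 1 rad of latitude = R, so Δφ = ΔN / R = -36.0 / 6367000 = -5.6542e-06 rad = -1.166″.

Δφ = -1.2″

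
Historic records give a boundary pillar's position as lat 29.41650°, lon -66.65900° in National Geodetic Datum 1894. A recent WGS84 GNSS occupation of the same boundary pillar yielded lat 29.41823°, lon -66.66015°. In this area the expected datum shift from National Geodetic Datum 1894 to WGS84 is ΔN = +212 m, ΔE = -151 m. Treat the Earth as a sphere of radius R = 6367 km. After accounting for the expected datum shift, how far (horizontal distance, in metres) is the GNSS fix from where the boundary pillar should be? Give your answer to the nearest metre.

Observed coordinate differences: Δφ = +0.00173°, Δλ = -0.00115°.
Converting to metres (1° lat = 111125 m, cos φ = 0.871072): observed ΔN = 192.2 m, observed ΔE = -111.3 m.
Subtracting the expected shift leaves a residual of 192.2 − (212) = -19.8 m north and -111.3 − (-151) = 39.7 m east.
Residual distance = √((-19.8)² + 39.7²) = 44.3 m.

44 m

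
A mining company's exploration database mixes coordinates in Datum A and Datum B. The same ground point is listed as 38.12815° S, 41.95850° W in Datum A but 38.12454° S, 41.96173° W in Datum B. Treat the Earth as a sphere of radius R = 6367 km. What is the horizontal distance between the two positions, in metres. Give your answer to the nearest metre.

Δφ = -38.12454° − -38.12815° = +0.00361°; Δλ = -41.96173° − -41.95850° = -0.00323°.
1° along a meridian = πR/180 = 111125 m.
ΔN = Δφ × 111125 = 401.2 m; ΔE = Δλ × 111125 × cos(-38.12815°) = -0.00323 × 111125 × 0.786632 = -282.3 m.
Distance = √(ΔE² + ΔN²) = √((-282.3)² + 401.2²) = 490.6 m.

491 m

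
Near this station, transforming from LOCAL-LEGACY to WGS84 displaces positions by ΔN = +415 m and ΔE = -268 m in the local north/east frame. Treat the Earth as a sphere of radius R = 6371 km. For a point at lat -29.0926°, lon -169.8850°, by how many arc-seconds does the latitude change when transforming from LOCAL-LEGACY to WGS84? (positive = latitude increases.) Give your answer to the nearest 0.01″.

On a sphere of radius R, 1 rad of latitude = R, so Δφ = ΔN / R = 415.0 / 6371000 = 6.5139e-05 rad = 13.436″.

Δφ = 13.44″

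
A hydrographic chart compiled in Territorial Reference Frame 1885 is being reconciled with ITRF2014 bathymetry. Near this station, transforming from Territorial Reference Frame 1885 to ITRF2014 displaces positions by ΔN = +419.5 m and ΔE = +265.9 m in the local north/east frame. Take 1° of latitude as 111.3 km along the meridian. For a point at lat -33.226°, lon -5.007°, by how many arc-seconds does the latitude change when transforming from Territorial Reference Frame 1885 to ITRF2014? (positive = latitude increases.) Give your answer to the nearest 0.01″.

Δφ = 13.57″

1° of latitude = 111.3 km, so Δφ = 419.5 / 111300 = 0.0037691° = 13.569″.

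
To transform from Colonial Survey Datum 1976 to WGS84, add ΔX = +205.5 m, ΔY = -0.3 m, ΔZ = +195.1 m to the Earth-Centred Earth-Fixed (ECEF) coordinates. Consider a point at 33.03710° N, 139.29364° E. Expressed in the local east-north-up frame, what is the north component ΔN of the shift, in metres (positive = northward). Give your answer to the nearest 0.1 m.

ΔN = 248.6 m

The local north axis is (−sin φ cos λ, −sin φ sin λ, cos φ), giving ΔN = 84.929 + 0.107 + 163.556 = 248.59 m.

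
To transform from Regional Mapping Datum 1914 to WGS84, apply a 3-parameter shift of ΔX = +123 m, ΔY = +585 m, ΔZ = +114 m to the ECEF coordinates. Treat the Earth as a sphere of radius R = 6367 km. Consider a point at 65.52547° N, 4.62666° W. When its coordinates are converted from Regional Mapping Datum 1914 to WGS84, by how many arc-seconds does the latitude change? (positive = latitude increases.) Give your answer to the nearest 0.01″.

sin φ = 0.910146, cos φ = 0.414289, sin λ = -0.080663, cos λ = 0.996741.
North component: ΔN = −sin φ cos λ·ΔX − sin φ sin λ·ΔY + cos φ·ΔZ = −(0.910146)(0.996741)(123) − (0.910146)(-0.080663)(585) + (0.414289)(114) = -21.41 m.
1° of latitude spans πR/180 = 111125 m, so Δφ = -21.41 / 111125 × 3600 = -0.693″.

Δφ = -0.69″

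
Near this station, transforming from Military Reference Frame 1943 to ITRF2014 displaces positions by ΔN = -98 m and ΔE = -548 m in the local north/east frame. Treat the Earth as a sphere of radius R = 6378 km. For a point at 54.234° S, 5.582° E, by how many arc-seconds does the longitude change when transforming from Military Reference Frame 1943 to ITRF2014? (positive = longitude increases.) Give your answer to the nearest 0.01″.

Δλ = -30.32″

At latitude -54.234°, cos φ = 0.584476.
One radian of longitude at latitude φ spans R cos φ, so Δλ = ΔE / (R cos φ) = -548.0 / (6378000 × 0.584476) = -1.4700e-04 rad = -30.322″.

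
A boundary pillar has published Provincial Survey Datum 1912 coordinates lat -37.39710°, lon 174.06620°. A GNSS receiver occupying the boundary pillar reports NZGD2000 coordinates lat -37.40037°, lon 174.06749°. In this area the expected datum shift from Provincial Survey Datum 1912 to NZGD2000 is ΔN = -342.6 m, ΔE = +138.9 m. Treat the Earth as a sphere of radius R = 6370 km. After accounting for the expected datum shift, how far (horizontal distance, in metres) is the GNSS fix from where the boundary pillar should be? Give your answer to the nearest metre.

Observed coordinate differences: Δφ = -0.00327°, Δλ = +0.00129°.
Converting to metres (1° lat = 111177 m, cos φ = 0.794445): observed ΔN = -363.6 m, observed ΔE = 113.9 m.
Subtracting the expected shift leaves a residual of -363.6 − (-342.6) = -21.0 m north and 113.9 − (138.9) = -25.0 m east.
Residual distance = √((-21.0)² + (-25.0)²) = 32.6 m.

33 m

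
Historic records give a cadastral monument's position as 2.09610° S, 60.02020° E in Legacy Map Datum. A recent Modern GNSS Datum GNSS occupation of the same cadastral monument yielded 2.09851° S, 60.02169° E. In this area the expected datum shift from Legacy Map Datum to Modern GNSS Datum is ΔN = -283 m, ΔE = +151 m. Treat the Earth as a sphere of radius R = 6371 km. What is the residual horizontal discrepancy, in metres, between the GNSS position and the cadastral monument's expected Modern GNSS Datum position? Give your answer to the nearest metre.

Observed coordinate differences: Δφ = -0.00241°, Δλ = +0.00149°.
Converting to metres (1° lat = 111195 m, cos φ = 0.999331): observed ΔN = -268.0 m, observed ΔE = 165.6 m.
Subtracting the expected shift leaves a residual of -268.0 − (-283) = 15.0 m north and 165.6 − (151) = 14.6 m east.
Residual distance = √(15.0² + 14.6²) = 20.9 m.

21 m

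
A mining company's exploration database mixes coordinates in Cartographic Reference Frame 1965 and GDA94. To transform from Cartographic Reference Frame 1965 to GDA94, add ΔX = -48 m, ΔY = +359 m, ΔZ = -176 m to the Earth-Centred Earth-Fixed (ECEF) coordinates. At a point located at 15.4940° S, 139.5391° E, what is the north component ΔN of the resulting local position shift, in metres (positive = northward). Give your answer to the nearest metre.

ΔN = -98 m

The local north axis is (−sin φ cos λ, −sin φ sin λ, cos φ), giving ΔN = 9.756 + 62.234 − 169.604 = -97.61 m.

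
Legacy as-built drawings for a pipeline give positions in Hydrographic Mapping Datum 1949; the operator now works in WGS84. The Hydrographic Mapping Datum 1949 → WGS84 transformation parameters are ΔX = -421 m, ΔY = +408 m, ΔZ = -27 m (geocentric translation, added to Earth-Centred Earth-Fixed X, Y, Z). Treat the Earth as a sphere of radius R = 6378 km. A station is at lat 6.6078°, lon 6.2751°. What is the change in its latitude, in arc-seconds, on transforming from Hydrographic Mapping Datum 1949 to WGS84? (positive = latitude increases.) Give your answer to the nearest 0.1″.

Δφ = 0.5″

sin φ = 0.115072, cos φ = 0.993357, sin λ = 0.109302, cos λ = 0.994009.
North component: ΔN = −sin φ cos λ·ΔX − sin φ sin λ·ΔY + cos φ·ΔZ = −(0.115072)(0.994009)(-421) − (0.115072)(0.109302)(408) + (0.993357)(-27) = 16.20 m.
1° of latitude spans πR/180 = 111317 m, so Δφ = 16.20 / 111317 × 3600 = 0.524″.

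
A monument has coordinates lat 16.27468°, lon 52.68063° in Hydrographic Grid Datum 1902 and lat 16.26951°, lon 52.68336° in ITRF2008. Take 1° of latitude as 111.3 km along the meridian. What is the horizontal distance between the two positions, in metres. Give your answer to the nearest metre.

645 m

Δφ = 16.26951° − 16.27468° = -0.00517°; Δλ = 52.68336° − 52.68063° = +0.00273°.
ΔN = Δφ × 111300 = -575.4 m; ΔE = Δλ × 111300 × cos(16.27468°) = +0.00273 × 111300 × 0.959929 = 291.7 m.
Distance = √(ΔE² + ΔN²) = √(291.7² + (-575.4)²) = 645.1 m.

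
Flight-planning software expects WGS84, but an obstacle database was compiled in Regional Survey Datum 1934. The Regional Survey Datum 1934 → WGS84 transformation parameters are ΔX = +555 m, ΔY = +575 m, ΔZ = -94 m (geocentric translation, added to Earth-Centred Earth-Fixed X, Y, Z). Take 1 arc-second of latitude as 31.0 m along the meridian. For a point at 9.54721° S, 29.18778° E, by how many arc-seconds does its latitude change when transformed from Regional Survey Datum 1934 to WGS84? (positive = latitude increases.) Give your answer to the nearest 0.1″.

sin φ = -0.165860, cos φ = 0.986149, sin λ = 0.487673, cos λ = 0.873026.
North component: ΔN = −sin φ cos λ·ΔX − sin φ sin λ·ΔY + cos φ·ΔZ = −(-0.165860)(0.873026)(555) − (-0.165860)(0.487673)(575) + (0.986149)(-94) = 34.18 m.
1° of latitude spans 3600 × 31.00 = 111600 m, so Δφ = 34.18 / 111600 × 3600 = 1.102″.

Δφ = 1.1″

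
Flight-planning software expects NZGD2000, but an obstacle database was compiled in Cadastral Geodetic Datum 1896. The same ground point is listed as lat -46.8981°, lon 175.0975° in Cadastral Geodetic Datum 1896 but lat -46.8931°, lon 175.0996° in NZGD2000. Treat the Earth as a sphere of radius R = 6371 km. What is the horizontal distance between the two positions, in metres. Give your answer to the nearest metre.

578 m

Δφ = -46.8931° − -46.8981° = +0.0050°; Δλ = 175.0996° − 175.0975° = +0.0021°.
1° along a meridian = πR/180 = 111195 m.
ΔN = Δφ × 111195 = 556.0 m; ΔE = Δλ × 111195 × cos(-46.8981°) = +0.0021 × 111195 × 0.683298 = 159.6 m.
Distance = √(ΔE² + ΔN²) = √(159.6² + 556.0²) = 578.4 m.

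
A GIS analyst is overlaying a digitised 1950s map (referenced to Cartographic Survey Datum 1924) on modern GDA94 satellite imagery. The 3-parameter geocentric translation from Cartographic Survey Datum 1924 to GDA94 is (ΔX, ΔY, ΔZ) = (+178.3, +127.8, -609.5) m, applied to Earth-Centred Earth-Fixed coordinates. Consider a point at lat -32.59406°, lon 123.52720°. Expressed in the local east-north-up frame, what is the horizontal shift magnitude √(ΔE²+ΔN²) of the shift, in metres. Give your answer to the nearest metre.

At φ = -32.59406°, λ = 123.52720°: sin φ = -0.538683, cos φ = 0.842508, sin λ = 0.833624, cos λ = -0.552333.
ΔE = −sin λ·ΔX + cos λ·ΔY = −(0.833624)·(178.3) + (-0.552333)·(127.8) = -219.22 m.
ΔN = −sin φ cos λ·ΔX − sin φ sin λ·ΔY + cos φ·ΔZ = −(-0.538683)(-0.552333)(178.3) − (-0.538683)(0.833624)(127.8) + (0.842508)(-609.5) = -509.17 m.
Horizontal magnitude = √(ΔE² + ΔN²) = √((-219.22)² + (-509.17)²) = 554.36 m.

554 m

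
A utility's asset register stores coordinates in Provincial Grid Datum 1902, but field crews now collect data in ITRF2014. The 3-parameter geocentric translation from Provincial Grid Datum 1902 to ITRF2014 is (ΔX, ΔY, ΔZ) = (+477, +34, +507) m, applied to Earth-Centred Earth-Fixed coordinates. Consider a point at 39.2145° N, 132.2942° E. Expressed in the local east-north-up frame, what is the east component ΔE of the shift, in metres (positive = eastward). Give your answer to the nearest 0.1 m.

ΔE = -375.7 m

At φ = 39.2145°, λ = 132.2942°: sin φ = 0.632225, cos φ = 0.774785, sin λ = 0.739699, cos λ = -0.672938.
ΔE = −sin λ·ΔX + cos λ·ΔY = −(0.739699)·(477) + (-0.672938)·(34) = -375.72 m.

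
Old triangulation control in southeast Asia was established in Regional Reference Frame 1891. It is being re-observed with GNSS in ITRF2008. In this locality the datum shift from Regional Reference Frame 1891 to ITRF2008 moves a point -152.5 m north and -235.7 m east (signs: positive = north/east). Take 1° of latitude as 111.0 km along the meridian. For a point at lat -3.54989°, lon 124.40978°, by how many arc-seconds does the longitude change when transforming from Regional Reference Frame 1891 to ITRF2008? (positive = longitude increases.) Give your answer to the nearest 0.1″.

At latitude -3.54989°, cos φ = 0.998081.
1° of longitude at this latitude = 111.0 × cos φ = 110.79 km, so Δλ = -235.7 / 110787.0 = -0.0021275° = -7.659″.

Δλ = -7.7″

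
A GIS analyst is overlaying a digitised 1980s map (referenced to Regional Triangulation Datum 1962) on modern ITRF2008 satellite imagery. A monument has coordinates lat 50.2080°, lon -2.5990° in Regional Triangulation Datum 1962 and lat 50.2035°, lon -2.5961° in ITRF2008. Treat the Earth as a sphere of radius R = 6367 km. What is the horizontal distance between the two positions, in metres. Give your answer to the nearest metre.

541 m

Δφ = 50.2035° − 50.2080° = -0.0045°; Δλ = -2.5961° − -2.5990° = +0.0029°.
1° along a meridian = πR/180 = 111125 m.
ΔN = Δφ × 111125 = -500.1 m; ΔE = Δλ × 111125 × cos(50.2080°) = +0.0029 × 111125 × 0.640002 = 206.2 m.
Distance = √(ΔE² + ΔN²) = √(206.2² + (-500.1)²) = 540.9 m.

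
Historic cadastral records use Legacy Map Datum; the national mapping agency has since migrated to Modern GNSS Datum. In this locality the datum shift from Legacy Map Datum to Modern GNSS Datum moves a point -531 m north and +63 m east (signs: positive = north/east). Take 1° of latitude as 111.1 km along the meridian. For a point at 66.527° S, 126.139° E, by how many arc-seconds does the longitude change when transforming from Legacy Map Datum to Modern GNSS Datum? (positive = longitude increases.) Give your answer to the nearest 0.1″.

Δλ = 5.1″

At latitude -66.527°, cos φ = 0.398317.
1° of longitude at this latitude = 111.1 × cos φ = 44.25 km, so Δλ = 63.0 / 44253.0 = 0.0014236° = 5.125″.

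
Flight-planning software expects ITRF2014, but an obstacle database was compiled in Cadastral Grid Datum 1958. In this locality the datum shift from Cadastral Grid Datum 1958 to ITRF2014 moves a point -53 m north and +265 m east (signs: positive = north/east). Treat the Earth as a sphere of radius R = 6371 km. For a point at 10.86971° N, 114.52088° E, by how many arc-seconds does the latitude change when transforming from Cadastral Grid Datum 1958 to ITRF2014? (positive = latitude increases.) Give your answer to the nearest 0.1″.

Δφ = -1.7″

On a sphere of radius R, 1 rad of latitude = R, so Δφ = ΔN / R = -53.0 / 6371000 = -8.3189e-06 rad = -1.716″.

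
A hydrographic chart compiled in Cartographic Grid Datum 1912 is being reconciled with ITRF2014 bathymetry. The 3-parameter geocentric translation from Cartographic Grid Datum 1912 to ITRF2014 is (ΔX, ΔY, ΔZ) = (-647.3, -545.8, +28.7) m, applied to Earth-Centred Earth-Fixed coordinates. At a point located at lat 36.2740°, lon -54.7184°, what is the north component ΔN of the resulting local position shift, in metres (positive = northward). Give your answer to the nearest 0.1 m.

At φ = 36.2740°, λ = -54.7184°: sin φ = 0.591647, cos φ = 0.806197, sin λ = -0.816323, cos λ = 0.577595.
ΔN = −sin φ cos λ·ΔX − sin φ sin λ·ΔY + cos φ·ΔZ = −(0.591647)(0.577595)(-647.3) − (0.591647)(-0.816323)(-545.8) + (0.806197)(28.7) = -19.27 m.

ΔN = -19.3 m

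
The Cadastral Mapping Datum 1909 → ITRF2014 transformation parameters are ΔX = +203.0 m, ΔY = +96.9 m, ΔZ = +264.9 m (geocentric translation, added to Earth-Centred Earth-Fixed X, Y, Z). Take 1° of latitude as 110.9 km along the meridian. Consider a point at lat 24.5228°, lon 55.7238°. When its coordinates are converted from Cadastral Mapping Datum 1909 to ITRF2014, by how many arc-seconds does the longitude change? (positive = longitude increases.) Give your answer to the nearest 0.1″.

sin φ = 0.415055, cos φ = 0.909796, sin λ = 0.826332, cos λ = 0.563183.
East component: ΔE = −sin λ·ΔX + cos λ·ΔY = −(0.826332)(203.0) + (0.563183)(96.9) = -113.17 m.
1° of latitude spans 110900 m; at latitude φ, 1° of longitude spans that × cos φ = 100896.4 m, so Δλ = -113.17 / 100896.4 × 3600 = -4.038″.

Δλ = -4.0″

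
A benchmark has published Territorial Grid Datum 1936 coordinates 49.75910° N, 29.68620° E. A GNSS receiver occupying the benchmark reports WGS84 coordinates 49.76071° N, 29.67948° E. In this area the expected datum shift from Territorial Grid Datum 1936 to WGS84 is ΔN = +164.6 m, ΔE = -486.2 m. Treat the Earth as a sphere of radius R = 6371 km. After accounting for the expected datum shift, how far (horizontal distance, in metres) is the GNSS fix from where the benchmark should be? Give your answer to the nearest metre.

15 m

Observed coordinate differences: Δφ = +0.00161°, Δλ = -0.00672°.
Converting to metres (1° lat = 111195 m, cos φ = 0.646003): observed ΔN = 179.0 m, observed ΔE = -482.7 m.
Subtracting the expected shift leaves a residual of 179.0 − (164.6) = 14.4 m north and -482.7 − (-486.2) = 3.5 m east.
Residual distance = √(14.4² + 3.5²) = 14.8 m.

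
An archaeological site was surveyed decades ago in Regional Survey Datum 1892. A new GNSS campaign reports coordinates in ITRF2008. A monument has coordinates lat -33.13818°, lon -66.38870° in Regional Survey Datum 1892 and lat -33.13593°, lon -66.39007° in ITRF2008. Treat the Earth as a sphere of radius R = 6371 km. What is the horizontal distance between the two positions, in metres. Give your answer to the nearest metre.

Δφ = -33.13593° − -33.13818° = +0.00225°; Δλ = -66.39007° − -66.38870° = -0.00137°.
1° along a meridian = πR/180 = 111195 m.
ΔN = Δφ × 111195 = 250.2 m; ΔE = Δλ × 111195 × cos(-33.13818°) = -0.00137 × 111195 × 0.837355 = -127.6 m.
Distance = √(ΔE² + ΔN²) = √((-127.6)² + 250.2²) = 280.8 m.

281 m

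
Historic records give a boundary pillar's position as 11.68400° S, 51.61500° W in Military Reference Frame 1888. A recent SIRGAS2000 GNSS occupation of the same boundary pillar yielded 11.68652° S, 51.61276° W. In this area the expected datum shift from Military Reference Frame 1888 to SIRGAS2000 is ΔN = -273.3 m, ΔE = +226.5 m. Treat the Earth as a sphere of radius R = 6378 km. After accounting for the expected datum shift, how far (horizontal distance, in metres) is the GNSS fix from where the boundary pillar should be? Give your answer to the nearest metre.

19 m

Observed coordinate differences: Δφ = -0.00252°, Δλ = +0.00224°.
Converting to metres (1° lat = 111317 m, cos φ = 0.979279): observed ΔN = -280.5 m, observed ΔE = 244.2 m.
Subtracting the expected shift leaves a residual of -280.5 − (-273.3) = -7.2 m north and 244.2 − (226.5) = 17.7 m east.
Residual distance = √((-7.2)² + 17.7²) = 19.1 m.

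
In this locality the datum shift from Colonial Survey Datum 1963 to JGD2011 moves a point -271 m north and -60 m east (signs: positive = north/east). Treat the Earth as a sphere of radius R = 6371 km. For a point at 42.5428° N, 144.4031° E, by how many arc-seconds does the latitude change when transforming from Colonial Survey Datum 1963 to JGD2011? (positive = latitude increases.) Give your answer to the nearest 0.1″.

Δφ = -8.8″

On a sphere of radius R, 1 rad of latitude = R, so Δφ = ΔN / R = -271.0 / 6371000 = -4.2536e-05 rad = -8.774″.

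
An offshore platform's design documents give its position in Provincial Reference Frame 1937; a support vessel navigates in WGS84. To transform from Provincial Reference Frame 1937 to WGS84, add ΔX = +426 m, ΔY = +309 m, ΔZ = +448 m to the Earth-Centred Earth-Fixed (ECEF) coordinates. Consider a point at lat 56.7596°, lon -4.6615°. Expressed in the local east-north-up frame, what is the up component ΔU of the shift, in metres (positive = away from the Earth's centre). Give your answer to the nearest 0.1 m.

At φ = 56.7596°, λ = -4.6615°: sin φ = 0.836378, cos φ = 0.548153, sin λ = -0.081269, cos λ = 0.996692.
ΔU = cos φ cos λ·ΔX + cos φ sin λ·ΔY + sin φ·ΔZ = (0.548153)(0.996692)(426) + (0.548153)(-0.081269)(309) + (0.836378)(448) = 593.67 m.

ΔU = 593.7 m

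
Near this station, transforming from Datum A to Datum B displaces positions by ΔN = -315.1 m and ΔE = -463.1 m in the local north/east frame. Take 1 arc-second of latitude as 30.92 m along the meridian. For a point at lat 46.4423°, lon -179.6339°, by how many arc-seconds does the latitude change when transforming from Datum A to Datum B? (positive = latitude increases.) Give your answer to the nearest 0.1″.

1″ of latitude = 30.92 m, so Δφ = -315.1 / 30.92 = -10.191″.

Δφ = -10.2″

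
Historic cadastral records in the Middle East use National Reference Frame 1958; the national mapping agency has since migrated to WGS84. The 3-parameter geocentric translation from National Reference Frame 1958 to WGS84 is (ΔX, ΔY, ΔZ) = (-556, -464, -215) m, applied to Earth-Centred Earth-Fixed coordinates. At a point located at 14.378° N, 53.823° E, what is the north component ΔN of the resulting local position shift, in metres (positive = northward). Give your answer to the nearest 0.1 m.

At φ = 14.378°, λ = 53.823°: sin φ = 0.248318, cos φ = 0.968679, sin λ = 0.807197, cos λ = 0.590282.
ΔN = −sin φ cos λ·ΔX − sin φ sin λ·ΔY + cos φ·ΔZ = −(0.248318)(0.590282)(-556) − (0.248318)(0.807197)(-464) + (0.968679)(-215) = -33.76 m.

ΔN = -33.8 m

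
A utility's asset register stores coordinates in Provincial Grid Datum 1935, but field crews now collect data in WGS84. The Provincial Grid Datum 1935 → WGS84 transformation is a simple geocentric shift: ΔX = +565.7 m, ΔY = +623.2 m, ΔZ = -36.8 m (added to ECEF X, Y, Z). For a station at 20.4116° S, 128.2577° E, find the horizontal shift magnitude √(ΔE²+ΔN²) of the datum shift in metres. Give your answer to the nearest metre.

830 m

At φ = -20.4116°, λ = 128.2577°: sin φ = -0.348762, cos φ = 0.937211, sin λ = 0.785234, cos λ = -0.619199.
ΔE = −sin λ·ΔX + cos λ·ΔY = −(0.785234)·(565.7) + (-0.619199)·(623.2) = -830.09 m.
ΔN = −sin φ cos λ·ΔX − sin φ sin λ·ΔY + cos φ·ΔZ = −(-0.348762)(-0.619199)(565.7) − (-0.348762)(0.785234)(623.2) + (0.937211)(-36.8) = 14.02 m.
Horizontal magnitude = √(ΔE² + ΔN²) = √((-830.09)² + 14.02²) = 830.21 m.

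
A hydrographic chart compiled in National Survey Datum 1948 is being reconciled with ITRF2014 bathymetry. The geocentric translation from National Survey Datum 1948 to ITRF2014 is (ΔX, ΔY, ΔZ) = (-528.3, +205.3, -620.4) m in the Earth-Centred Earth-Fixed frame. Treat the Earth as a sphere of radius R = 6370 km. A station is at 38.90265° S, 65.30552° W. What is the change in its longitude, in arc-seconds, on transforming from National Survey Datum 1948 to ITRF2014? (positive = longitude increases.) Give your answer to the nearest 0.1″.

Δλ = -16.4″

sin φ = -0.627999, cos φ = 0.778214, sin λ = -0.908548, cos λ = 0.417780.
East component: ΔE = −sin λ·ΔX + cos λ·ΔY = −(-0.908548)(-528.3) + (0.417780)(205.3) = -394.22 m.
1° of latitude spans πR/180 = 111177 m; at latitude φ, 1° of longitude spans that × cos φ = 86519.9 m, so Δλ = -394.22 / 86519.9 × 3600 = -16.403″.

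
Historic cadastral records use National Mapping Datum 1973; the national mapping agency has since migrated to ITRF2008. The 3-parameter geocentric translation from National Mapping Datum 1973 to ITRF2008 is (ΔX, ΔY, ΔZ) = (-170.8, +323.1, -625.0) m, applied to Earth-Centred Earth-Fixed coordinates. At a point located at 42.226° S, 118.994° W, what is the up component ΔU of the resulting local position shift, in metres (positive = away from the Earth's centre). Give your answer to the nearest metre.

ΔU = 272 m

The local up (radial) axis is (cos φ cos λ, cos φ sin λ, sin φ), giving ΔU = 61.306 − 209.270 + 420.035 = 272.07 m.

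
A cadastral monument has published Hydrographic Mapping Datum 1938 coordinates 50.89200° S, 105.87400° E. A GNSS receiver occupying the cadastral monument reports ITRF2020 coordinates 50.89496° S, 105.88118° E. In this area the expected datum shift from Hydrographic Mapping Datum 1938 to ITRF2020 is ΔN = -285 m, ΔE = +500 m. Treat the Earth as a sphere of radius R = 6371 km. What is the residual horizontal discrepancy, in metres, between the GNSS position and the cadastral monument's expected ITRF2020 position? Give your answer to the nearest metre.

44 m

Observed coordinate differences: Δφ = -0.00296°, Δλ = +0.00718°.
Converting to metres (1° lat = 111195 m, cos φ = 0.630784): observed ΔN = -329.1 m, observed ΔE = 503.6 m.
Subtracting the expected shift leaves a residual of -329.1 − (-285) = -44.1 m north and 503.6 − (500) = 3.6 m east.
Residual distance = √((-44.1)² + 3.6²) = 44.3 m.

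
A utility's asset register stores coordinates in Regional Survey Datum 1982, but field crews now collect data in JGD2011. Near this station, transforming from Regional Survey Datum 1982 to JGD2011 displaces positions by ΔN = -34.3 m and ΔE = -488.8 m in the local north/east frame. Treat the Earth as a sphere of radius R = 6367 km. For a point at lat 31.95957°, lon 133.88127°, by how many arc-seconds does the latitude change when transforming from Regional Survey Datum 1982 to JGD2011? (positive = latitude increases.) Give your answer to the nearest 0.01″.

Δφ = -1.11″

On a sphere of radius R, 1 rad of latitude = R, so Δφ = ΔN / R = -34.3 / 6367000 = -5.3872e-06 rad = -1.111″.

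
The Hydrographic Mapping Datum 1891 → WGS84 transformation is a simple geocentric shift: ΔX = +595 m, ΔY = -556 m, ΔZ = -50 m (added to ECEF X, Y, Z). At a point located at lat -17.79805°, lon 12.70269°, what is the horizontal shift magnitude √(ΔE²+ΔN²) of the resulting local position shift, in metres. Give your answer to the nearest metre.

680 m

At φ = -17.79805°, λ = 12.70269°: sin φ = -0.305663, cos φ = 0.952140, sin λ = 0.219892, cos λ = 0.975524.
ΔE = −sin λ·ΔX + cos λ·ΔY = −(0.219892)·(595) + (0.975524)·(-556) = -673.23 m.
ΔN = −sin φ cos λ·ΔX − sin φ sin λ·ΔY + cos φ·ΔZ = −(-0.305663)(0.975524)(595) − (-0.305663)(0.219892)(-556) + (0.952140)(-50) = 92.44 m.
Horizontal magnitude = √(ΔE² + ΔN²) = √((-673.23)² + 92.44²) = 679.54 m.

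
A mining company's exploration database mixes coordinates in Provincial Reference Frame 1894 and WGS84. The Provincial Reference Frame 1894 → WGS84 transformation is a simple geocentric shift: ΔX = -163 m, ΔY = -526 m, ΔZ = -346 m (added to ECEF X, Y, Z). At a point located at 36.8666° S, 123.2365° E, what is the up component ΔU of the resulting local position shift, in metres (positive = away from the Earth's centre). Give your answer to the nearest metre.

The local up (radial) axis is (cos φ cos λ, cos φ sin λ, sin φ), giving ΔU = 71.475 − 351.979 + 207.584 = -72.92 m.

ΔU = -73 m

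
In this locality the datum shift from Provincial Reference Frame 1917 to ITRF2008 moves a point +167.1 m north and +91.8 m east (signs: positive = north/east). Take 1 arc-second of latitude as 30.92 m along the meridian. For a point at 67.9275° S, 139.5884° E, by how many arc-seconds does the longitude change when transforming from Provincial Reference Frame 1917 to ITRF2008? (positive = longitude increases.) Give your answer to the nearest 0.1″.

At latitude -67.9275°, cos φ = 0.375780.
1″ of longitude at this latitude = 30.92 × cos φ = 11.6191 m, so Δλ = 91.8 / 11.6191 = 7.901″.

Δλ = 7.9″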